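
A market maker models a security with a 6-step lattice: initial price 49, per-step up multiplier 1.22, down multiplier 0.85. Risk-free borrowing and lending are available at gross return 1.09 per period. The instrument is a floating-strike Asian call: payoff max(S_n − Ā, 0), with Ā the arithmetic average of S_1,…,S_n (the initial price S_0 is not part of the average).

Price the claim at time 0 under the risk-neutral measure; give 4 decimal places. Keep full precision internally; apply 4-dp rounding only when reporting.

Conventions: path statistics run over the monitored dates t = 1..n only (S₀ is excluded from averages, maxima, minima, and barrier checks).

Set p* = 0.6486 (from d < R < u); the path-dependent value is the discounted p*-expectation over all price paths.
Enumerate all 2^6 = 64 price paths (U = up ×1.22, D = down ×0.85); each path with k up-moves has probability p*^k·(1−p*)^(6−k).
DDDDDD: Ā=28.8241, payoff=0.0000, prob=0.001881
UDDDDD: Ā=41.3711, payoff=0.0000, prob=0.003473
DUDDDD: Ā=38.3494, payoff=0.0000, prob=0.003473
UUDDDD: Ā=55.0427, payoff=0.0000, prob=0.006412
DDUDDD: Ā=35.7810, payoff=0.0000, prob=0.003473
UDUDDD: Ā=51.3563, payoff=0.0000, prob=0.006412
DUUDDD: Ā=48.3346, payoff=0.0000, prob=0.006412
UUUDDD: Ā=69.3744, payoff=0.0000, prob=0.011837
DDDUDD: Ā=33.5979, payoff=0.0000, prob=0.003473
UDDUDD: Ā=48.2228, payoff=0.0000, prob=0.006412
DUDUDD: Ā=45.2012, payoff=0.0000, prob=0.006412
UUDUDD: Ā=64.8770, payoff=0.0000, prob=0.011837
DDUUDD: Ā=42.6328, payoff=0.0000, prob=0.006412
UDUUDD: Ā=61.1905, payoff=0.0000, prob=0.011837
DUUUDD: Ā=58.1689, payoff=0.0000, prob=0.011837
UUUUDD: Ā=83.4894, payoff=0.0000, prob=0.021854
DDDDUD: Ā=31.7422, payoff=0.0000, prob=0.003473
UDDDUD: Ā=45.5594, payoff=0.0000, prob=0.006412
DUDDUD: Ā=42.5377, payoff=0.0000, prob=0.006412
UUDDUD: Ā=61.0541, payoff=0.0000, prob=0.011837
DDUDUD: Ā=39.9693, payoff=0.0000, prob=0.006412
UDUDUD: Ā=57.3677, payoff=0.0000, prob=0.011837
DUUDUD: Ā=54.3460, payoff=0.2967, prob=0.011837
UUUDUD: Ā=78.0025, payoff=0.4258, prob=0.021854
DDDUUD: Ā=37.7861, payoff=0.2846, prob=0.006412
UDDUUD: Ā=54.2342, payoff=0.4085, prob=0.011837
DUDUUD: Ā=51.2126, payoff=3.4302, prob=0.011837
UUDUUD: Ā=73.5051, payoff=4.9233, prob=0.021854
DDUUUD: Ā=48.6442, payoff=5.9986, prob=0.011837
UDUUUD: Ā=69.8187, payoff=8.6097, prob=0.021854
DUUUUD: Ā=66.7970, payoff=11.6314, prob=0.021854
UUUUUD: Ā=95.8733, payoff=16.6945, prob=0.040345
DDDDDU: Ā=30.1649, payoff=0.0000, prob=0.003473
UDDDDU: Ā=43.2955, payoff=0.0000, prob=0.006412
DUDDDU: Ā=40.2738, payoff=0.0000, prob=0.006412
UUDDDU: Ā=57.8047, payoff=0.0000, prob=0.011837
DDUDDU: Ā=37.7054, payoff=0.3654, prob=0.006412
UDUDDU: Ā=54.1183, payoff=0.5244, prob=0.011837
DUUDDU: Ā=51.0966, payoff=3.5461, prob=0.011837
UUUDDU: Ā=73.3387, payoff=5.0897, prob=0.021854
DDDUDU: Ā=35.5222, payoff=2.5485, prob=0.006412
UDDUDU: Ā=50.9848, payoff=3.6579, prob=0.011837
DUDUDU: Ā=47.9632, payoff=6.6796, prob=0.011837
UUDUDU: Ā=68.8412, payoff=9.5871, prob=0.021854
DDUUDU: Ā=45.3947, payoff=9.2480, prob=0.011837
UDUUDU: Ā=65.1548, payoff=13.2736, prob=0.021854
DUUUDU: Ā=62.1331, payoff=16.2952, prob=0.021854
UUUUDU: Ā=89.1793, payoff=23.3885, prob=0.040345
DDDDUU: Ā=33.6665, payoff=4.4042, prob=0.006412
UDDDUU: Ā=48.3214, payoff=6.3213, prob=0.011837
DUDDUU: Ā=45.2997, payoff=9.3430, prob=0.011837
UUDDUU: Ā=65.0184, payoff=13.4100, prob=0.021854
DDUDUU: Ā=42.7313, payoff=11.9114, prob=0.011837
UDUDUU: Ā=61.3320, payoff=17.0964, prob=0.021854
DUUDUU: Ā=58.3103, payoff=20.1181, prob=0.021854
UUUDUU: Ā=83.6925, payoff=28.8753, prob=0.040345
DDDUUU: Ā=40.5481, payoff=14.0946, prob=0.011837
UDDUUU: Ā=58.1985, payoff=20.2299, prob=0.021854
DUDUUU: Ā=55.1768, payoff=23.2515, prob=0.021854
UUDUUU: Ā=79.1950, payoff=33.3728, prob=0.040345
DDUUUU: Ā=52.6084, payoff=25.8200, prob=0.021854
UDUUUU: Ā=75.5086, payoff=37.0592, prob=0.040345
DUUUUU: Ā=72.4869, payoff=40.0809, prob=0.040345
UUUUUU: Ā=104.0400, payoff=57.5279, prob=0.074483
Price = Σ prob·payoff / R^6 = 16.614558 / 1.677100 = 9.9067

price = 9.9067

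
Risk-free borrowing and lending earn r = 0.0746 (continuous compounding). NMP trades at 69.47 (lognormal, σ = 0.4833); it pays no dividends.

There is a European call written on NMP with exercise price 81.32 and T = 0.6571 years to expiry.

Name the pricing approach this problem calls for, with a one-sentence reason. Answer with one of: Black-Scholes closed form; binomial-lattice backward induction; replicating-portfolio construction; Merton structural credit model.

framework: Black-Scholes closed form

Key observation: the instrument is a plain European call (strike 81.32) on a lognormal asset; the exact continuous-time formula applies directly.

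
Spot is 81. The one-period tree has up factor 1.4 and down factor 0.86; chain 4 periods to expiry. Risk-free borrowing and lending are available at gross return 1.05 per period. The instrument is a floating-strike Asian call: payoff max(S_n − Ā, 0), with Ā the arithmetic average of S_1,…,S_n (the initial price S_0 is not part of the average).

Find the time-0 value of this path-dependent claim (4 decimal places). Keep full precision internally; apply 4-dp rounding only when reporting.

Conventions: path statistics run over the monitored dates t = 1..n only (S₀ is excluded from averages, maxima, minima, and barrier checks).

price = 10.1843

With p* = (R−d)/(u−d) = 0.3519, sum probability × payoff across the paths and divide by R^4.
Enumerate all 2^4 = 16 price paths (U = up ×1.4, D = down ×0.86); each path with k up-moves has probability p*^k·(1−p*)^(4−k).
DDDD: Ā=56.3489, payoff=0.0000, prob=0.176481
UDDD: Ā=91.7308, payoff=0.0000, prob=0.095804
DUDD: Ā=80.7958, payoff=0.0000, prob=0.095804
UUDD: Ā=131.5281, payoff=0.0000, prob=0.052008
DDUD: Ā=71.3917, payoff=0.7370, prob=0.095804
UDUD: Ā=116.2191, payoff=1.1998, prob=0.052008
DUUD: Ā=105.2841, payoff=12.1348, prob=0.052008
UUUD: Ā=171.3928, payoff=19.7543, prob=0.028233
DDDU: Ā=63.3042, payoff=8.8245, prob=0.095804
UDDU: Ā=103.0534, payoff=14.3655, prob=0.052008
DUDU: Ā=92.1184, payoff=25.3005, prob=0.052008
UUDU: Ā=149.9602, payoff=41.1869, prob=0.028233
DDUU: Ā=82.7143, payoff=34.7046, prob=0.052008
UDUU: Ā=134.6512, payoff=56.4959, prob=0.028233
DUUU: Ā=123.7162, payoff=67.4309, prob=0.028233
UUUU: Ā=201.3984, payoff=109.7712, prob=0.015326
Price = Σ prob·payoff / R^4 = 12.379114 / 1.215506 = 10.1843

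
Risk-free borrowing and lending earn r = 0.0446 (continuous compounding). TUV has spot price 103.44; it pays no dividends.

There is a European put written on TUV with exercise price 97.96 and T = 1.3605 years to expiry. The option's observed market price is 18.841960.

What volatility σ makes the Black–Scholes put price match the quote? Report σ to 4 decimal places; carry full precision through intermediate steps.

At σ = 0.5376 the Black–Scholes value reproduces the quote:
σ√T = 0.5376·√1.3605 = 0.627059
d₁ = (ln(S/K) + (r+σ²/2)T) / (σ√T) = (ln(103.44/97.96) + (0.0446+0.5376²/2)·1.3605) / 0.627059 = (0.054433 + 0.257280) / 0.627059 = 0.497102
d₂ = d₁ − σ√T = 0.497102 − 0.627059 = -0.129957
e^{−rT} = 0.941126
N(−d₁) = 0.309559,  N(−d₂) = 0.551700
V = K·e^{−rT}·N(−d₂) − S·N(−d₁) = 50.862695 − 32.020735 = 18.841960 (equal to the quote); since ∂V/∂σ > 0 for all σ, the implied volatility is unique

sigma = 0.5376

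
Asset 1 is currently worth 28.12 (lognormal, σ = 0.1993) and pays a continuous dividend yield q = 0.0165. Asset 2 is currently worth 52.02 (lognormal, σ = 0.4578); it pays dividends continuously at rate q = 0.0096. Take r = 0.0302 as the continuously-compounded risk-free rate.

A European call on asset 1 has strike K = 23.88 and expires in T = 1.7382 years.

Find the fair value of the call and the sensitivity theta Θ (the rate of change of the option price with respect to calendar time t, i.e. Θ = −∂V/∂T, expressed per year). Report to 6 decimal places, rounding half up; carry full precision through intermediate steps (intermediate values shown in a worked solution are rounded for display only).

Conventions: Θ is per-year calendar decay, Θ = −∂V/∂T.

σ√T = 0.1993·√1.7382 = 0.262759
d₁ = (ln(S/K) + (r−q+σ²/2)T) / (σ√T) = (ln(28.12/23.88) + (0.0302−0.0165+0.1993²/2)·1.7382) / 0.262759 = (0.163440 + 0.058334) / 0.262759 = 0.844022
d₂ = d₁ − σ√T = 0.844022 − 0.262759 = 0.581263
e^{−rT} = 0.948860
e^{−qT} = 0.971727
N(d₁) = 0.800671,  N(d₂) = 0.719469
Call price V = S·e^{−qT}·N(d₁) − K·e^{−rT}·N(d₂) = 21.878321 − 16.302283 = 5.576038
φ(d₁) = (1/√(2π))·e^{−d₁²/2} = 0.279396
Θ = −S·e^{−qT}·φ(d₁)·σ/(2√T) + q·S·e^{−qT}·N(d₁) − r·K·e^{−rT}·N(d₂) = −0.577042 + 0.360992 − 0.492329 = -0.708378

price = 5.576038
Θ = -0.708378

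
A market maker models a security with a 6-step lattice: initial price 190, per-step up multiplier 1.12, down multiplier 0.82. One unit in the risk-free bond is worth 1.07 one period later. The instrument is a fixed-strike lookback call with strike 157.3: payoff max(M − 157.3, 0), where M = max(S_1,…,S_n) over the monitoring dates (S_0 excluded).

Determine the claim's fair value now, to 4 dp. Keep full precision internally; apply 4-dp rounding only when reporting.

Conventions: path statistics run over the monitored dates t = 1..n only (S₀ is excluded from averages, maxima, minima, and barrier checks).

With p* = (R−d)/(u−d) = 0.8333, sum probability × payoff across the paths and divide by R^6.
Enumerate all 2^6 = 64 price paths (U = up ×1.12, D = down ×0.82); each path with k up-moves has probability p*^k·(1−p*)^(6−k).
DDDDDD: M=155.8000, payoff=0.0000, prob=0.000021
UDDDDD: M=212.8000, payoff=55.5000, prob=0.000107
DUDDDD: M=174.4960, payoff=17.1960, prob=0.000107
UUDDDD: M=238.3360, payoff=81.0360, prob=0.000536
DDUDDD: M=155.8000, payoff=0.0000, prob=0.000107
UDUDDD: M=212.8000, payoff=55.5000, prob=0.000536
DUUDDD: M=195.4355, payoff=38.1355, prob=0.000536
UUUDDD: M=266.9363, payoff=109.6363, prob=0.002679
DDDUDD: M=155.8000, payoff=0.0000, prob=0.000107
UDDUDD: M=212.8000, payoff=55.5000, prob=0.000536
DUDUDD: M=174.4960, payoff=17.1960, prob=0.000536
UUDUDD: M=238.3360, payoff=81.0360, prob=0.002679
DDUUDD: M=160.2571, payoff=2.9571, prob=0.000536
UDUUDD: M=218.8878, payoff=61.5878, prob=0.002679
DUUUDD: M=218.8878, payoff=61.5878, prob=0.002679
UUUUDD: M=298.9687, payoff=141.6687, prob=0.013396
DDDDUD: M=155.8000, payoff=0.0000, prob=0.000107
UDDDUD: M=212.8000, payoff=55.5000, prob=0.000536
DUDDUD: M=174.4960, payoff=17.1960, prob=0.000536
UUDDUD: M=238.3360, payoff=81.0360, prob=0.002679
DDUDUD: M=155.8000, payoff=0.0000, prob=0.000536
UDUDUD: M=212.8000, payoff=55.5000, prob=0.002679
DUUDUD: M=195.4355, payoff=38.1355, prob=0.002679
UUUDUD: M=266.9363, payoff=109.6363, prob=0.013396
DDDUUD: M=155.8000, payoff=0.0000, prob=0.000536
UDDUUD: M=212.8000, payoff=55.5000, prob=0.002679
DUDUUD: M=179.4880, payoff=22.1880, prob=0.002679
UUDUUD: M=245.1543, payoff=87.8543, prob=0.013396
DDUUUD: M=179.4880, payoff=22.1880, prob=0.002679
UDUUUD: M=245.1543, payoff=87.8543, prob=0.013396
DUUUUD: M=245.1543, payoff=87.8543, prob=0.013396
UUUUUD: M=334.8449, payoff=177.5449, prob=0.066980
DDDDDU: M=155.8000, payoff=0.0000, prob=0.000107
UDDDDU: M=212.8000, payoff=55.5000, prob=0.000536
DUDDDU: M=174.4960, payoff=17.1960, prob=0.000536
UUDDDU: M=238.3360, payoff=81.0360, prob=0.002679
DDUDDU: M=155.8000, payoff=0.0000, prob=0.000536
UDUDDU: M=212.8000, payoff=55.5000, prob=0.002679
DUUDDU: M=195.4355, payoff=38.1355, prob=0.002679
UUUDDU: M=266.9363, payoff=109.6363, prob=0.013396
DDDUDU: M=155.8000, payoff=0.0000, prob=0.000536
UDDUDU: M=212.8000, payoff=55.5000, prob=0.002679
DUDUDU: M=174.4960, payoff=17.1960, prob=0.002679
UUDUDU: M=238.3360, payoff=81.0360, prob=0.013396
DDUUDU: M=160.2571, payoff=2.9571, prob=0.002679
UDUUDU: M=218.8878, payoff=61.5878, prob=0.013396
DUUUDU: M=218.8878, payoff=61.5878, prob=0.013396
UUUUDU: M=298.9687, payoff=141.6687, prob=0.066980
DDDDUU: M=155.8000, payoff=0.0000, prob=0.000536
UDDDUU: M=212.8000, payoff=55.5000, prob=0.002679
DUDDUU: M=174.4960, payoff=17.1960, prob=0.002679
UUDDUU: M=238.3360, payoff=81.0360, prob=0.013396
DDUDUU: M=155.8000, payoff=0.0000, prob=0.002679
UDUDUU: M=212.8000, payoff=55.5000, prob=0.013396
DUUDUU: M=201.0265, payoff=43.7265, prob=0.013396
UUUDUU: M=274.5728, payoff=117.2728, prob=0.066980
DDDUUU: M=155.8000, payoff=0.0000, prob=0.002679
UDDUUU: M=212.8000, payoff=55.5000, prob=0.013396
DUDUUU: M=201.0265, payoff=43.7265, prob=0.013396
UUDUUU: M=274.5728, payoff=117.2728, prob=0.066980
DDUUUU: M=201.0265, payoff=43.7265, prob=0.013396
UDUUUU: M=274.5728, payoff=117.2728, prob=0.066980
DUUUUU: M=274.5728, payoff=117.2728, prob=0.066980
UUUUUU: M=375.0263, payoff=217.7263, prob=0.334898
Price = Σ prob·payoff / R^6 = 143.809308 / 1.500730 = 95.8262

price = 95.8262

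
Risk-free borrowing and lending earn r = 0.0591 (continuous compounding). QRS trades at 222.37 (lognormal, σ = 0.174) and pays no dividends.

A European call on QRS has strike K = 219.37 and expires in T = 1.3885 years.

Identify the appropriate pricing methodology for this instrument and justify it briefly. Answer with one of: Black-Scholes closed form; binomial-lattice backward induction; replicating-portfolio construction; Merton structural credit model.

Key observation: with QRS following a GBM at constant σ and r, the European call struck at 219.37 prices in closed form — nothing here needs a stepwise model or a balance sheet.

framework: Black-Scholes closed form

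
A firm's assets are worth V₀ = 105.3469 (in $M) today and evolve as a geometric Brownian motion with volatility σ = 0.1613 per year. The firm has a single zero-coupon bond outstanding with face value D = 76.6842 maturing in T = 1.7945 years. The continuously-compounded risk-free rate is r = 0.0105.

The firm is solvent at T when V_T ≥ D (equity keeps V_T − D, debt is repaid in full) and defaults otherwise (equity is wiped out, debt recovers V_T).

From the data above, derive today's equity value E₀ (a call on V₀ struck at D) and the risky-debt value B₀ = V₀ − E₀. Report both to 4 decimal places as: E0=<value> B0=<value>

Apply the equity-as-call identities (strike 76.6842, horizon 1.7945 years):
d₁ = [ln(V₀/D) + (r + σ²/2)T] / (σ√T)
   = [ln(105.3469/76.6842) + (0.0105 + 0.5·0.1613²)·1.7945] / (0.1613·√1.7945)
   = [0.317563 + 0.042187] / 0.216076 = 1.664923
d₂ = d₁ − σ√T = 1.664923 − 0.216076 = 1.448848
N(d₁) = 0.952036,  N(d₂) = 0.926310,  e^(−rT) = 0.981334
E₀ = V₀·N(d₁) − D·e^(−rT)·N(d₂)
   = 105.3469·0.952036 − 76.6842·0.981334·0.926310 = 30.586601
B₀ = V₀ − E₀ = 105.3469 − 30.586601 = 74.760299

E0=30.5866 B0=74.7603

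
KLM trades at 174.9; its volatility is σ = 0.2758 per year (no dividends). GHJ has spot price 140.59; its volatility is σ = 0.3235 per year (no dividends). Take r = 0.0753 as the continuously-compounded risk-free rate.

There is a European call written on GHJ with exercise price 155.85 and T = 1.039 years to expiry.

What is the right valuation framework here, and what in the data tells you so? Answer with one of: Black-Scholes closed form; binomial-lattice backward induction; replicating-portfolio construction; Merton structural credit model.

framework: Black-Scholes closed form

Key observation: with GHJ following a GBM at constant σ and r, the European call struck at 155.85 prices in closed form — nothing here needs a stepwise model or a balance sheet.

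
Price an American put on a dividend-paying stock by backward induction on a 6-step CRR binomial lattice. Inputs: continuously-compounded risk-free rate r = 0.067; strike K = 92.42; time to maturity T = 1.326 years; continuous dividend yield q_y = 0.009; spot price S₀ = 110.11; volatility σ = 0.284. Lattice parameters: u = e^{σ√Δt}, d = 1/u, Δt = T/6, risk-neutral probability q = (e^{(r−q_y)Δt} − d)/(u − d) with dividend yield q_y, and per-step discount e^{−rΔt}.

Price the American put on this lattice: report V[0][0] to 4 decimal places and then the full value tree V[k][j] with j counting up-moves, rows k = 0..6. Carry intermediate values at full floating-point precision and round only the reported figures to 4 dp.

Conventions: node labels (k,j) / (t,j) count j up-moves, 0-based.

price = 4.5215
tree:
4.5215
7.5131 1.8335
12.1236 3.3860 0.4237
18.8432 6.1428 0.8863 0.0000
27.8701 10.8828 1.8540 0.0000 0.0000
35.9376 18.6502 3.8785 0.0000 0.0000 0.0000
42.9969 27.8701 8.1135 0.0000 0.0000 0.0000 0.0000

params: Δt=0.22100 u=1.14283 d=0.87502 q=0.51484 e^(-rΔt)=0.98530
t_6 payoffs: 42.9969 27.8701 8.1135 0.0000 0.0000 0.0000 0.0000
k=5: node(5,0) S=56.4824 payoff=35.9376 vs cont=34.6915 → 35.9376 [stop]  node(5,1) S=73.7698 payoff=18.6502 vs cont=17.4384 → 18.6502 [stop]  node(5,2) S=96.3483 payoff=0.0000 vs cont=3.8785 → 3.8785 [wait]  node(5,3) S=125.8373 payoff=0.0000 vs cont=0.0000 → 0.0000 [wait]  node(5,4) S=164.3520 payoff=0.0000 vs cont=0.0000 → 0.0000 [wait]  node(5,5) S=214.6547 payoff=0.0000 vs cont=0.0000 → 0.0000 [wait]
k=4: node(4,0) S=64.5499 payoff=27.8701 vs cont=26.6400 → 27.8701 [stop]  node(4,1) S=84.3065 payoff=8.1135 vs cont=10.8828 → 10.8828 [wait]  node(4,2) S=110.1100 payoff=0.0000 vs cont=1.8540 → 1.8540 [wait]  node(4,3) S=143.8110 payoff=0.0000 vs cont=0.0000 → 0.0000 [wait]  node(4,4) S=187.8269 payoff=0.0000 vs cont=0.0000 → 0.0000 [wait]
k=3: node(3,0) S=73.7698 payoff=18.6502 vs cont=18.8432 → 18.8432 [wait]  node(3,1) S=96.3483 payoff=0.0000 vs cont=6.1428 → 6.1428 [wait]  node(3,2) S=125.8373 payoff=0.0000 vs cont=0.8863 → 0.8863 [wait]  node(3,3) S=164.3520 payoff=0.0000 vs cont=0.0000 → 0.0000 [wait]
k=2: node(2,0) S=84.3065 payoff=8.1135 vs cont=12.1236 → 12.1236 [wait]  node(2,1) S=110.1100 payoff=0.0000 vs cont=3.3860 → 3.3860 [wait]  node(2,2) S=143.8110 payoff=0.0000 vs cont=0.4237 → 0.4237 [wait]
k=1: node(1,0) S=96.3483 payoff=0.0000 vs cont=7.5131 → 7.5131 [wait]  node(1,1) S=125.8373 payoff=0.0000 vs cont=1.8335 → 1.8335 [wait]
k=0: node(0,0) S=110.1100 payoff=0.0000 vs cont=4.5215 → 4.5215 [wait]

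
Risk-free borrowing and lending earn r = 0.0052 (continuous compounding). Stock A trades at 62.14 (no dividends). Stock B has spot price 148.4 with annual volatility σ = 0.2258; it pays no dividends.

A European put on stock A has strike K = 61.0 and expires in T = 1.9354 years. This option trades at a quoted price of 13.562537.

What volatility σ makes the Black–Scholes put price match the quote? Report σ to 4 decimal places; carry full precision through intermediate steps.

sigma = 0.4305

At σ = 0.4305 the Black–Scholes value reproduces the quote:
σ√T = 0.4305·√1.9354 = 0.598906
d₁ = (ln(S/K) + (r+σ²/2)T) / (σ√T) = (ln(62.14/61.0) + (0.0052+0.4305²/2)·1.9354) / 0.598906 = (0.018516 + 0.189408) / 0.598906 = 0.347173
d₂ = d₁ − σ√T = 0.347173 − 0.598906 = -0.251732
e^{−rT} = 0.989986
N(−d₁) = 0.364231,  N(−d₂) = 0.599376
V = K·e^{−rT}·N(−d₂) − S·N(−d₁) = 36.195821 − 22.633283 = 13.562537 (equal to the quote); since ∂V/∂σ > 0 for all σ, the implied volatility is unique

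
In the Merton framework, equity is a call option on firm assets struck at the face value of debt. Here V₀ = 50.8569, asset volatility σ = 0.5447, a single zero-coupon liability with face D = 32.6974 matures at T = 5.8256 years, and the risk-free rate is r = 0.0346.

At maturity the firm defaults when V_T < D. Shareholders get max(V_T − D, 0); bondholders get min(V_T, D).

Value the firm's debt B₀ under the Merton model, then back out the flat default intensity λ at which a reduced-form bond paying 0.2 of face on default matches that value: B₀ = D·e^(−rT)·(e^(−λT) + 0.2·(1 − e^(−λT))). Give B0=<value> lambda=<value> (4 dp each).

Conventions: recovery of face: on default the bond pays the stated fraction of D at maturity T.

Work the structural quantities from V₀ = 50.8569 against face 32.6974:
d₁ = [ln(V₀/D) + (r + σ²/2)T] / (σ√T)
   = [ln(50.8569/32.6974) + (0.0346 + 0.5·0.5447²)·5.8256] / (0.5447·√5.8256)
   = [0.441720 + 1.065788] / 1.314703 = 1.146653
d₂ = d₁ − σ√T = 1.146653 − 1.314703 = -0.168050
N(d₁) = 0.874237,  N(d₂) = 0.433272,  e^(−rT) = 0.817450
E₀ = V₀·N(d₁) − D·e^(−rT)·N(d₂)
   = 50.8569·0.874237 − 32.6974·0.817450·0.433272 = 32.880306
B₀ = V₀ − E₀ = 50.8569 − 32.880306 = 17.976594
e^(−λT) = (B₀·e^(rT)/D − 0.2)/(1 − 0.2) = (17.9766·1.223317/32.6974 − 0.2)/0.8 = 0.59070425
λ = −ln(0.59070425)/5.8256 = 0.090367

B0=17.9766 lambda=0.0904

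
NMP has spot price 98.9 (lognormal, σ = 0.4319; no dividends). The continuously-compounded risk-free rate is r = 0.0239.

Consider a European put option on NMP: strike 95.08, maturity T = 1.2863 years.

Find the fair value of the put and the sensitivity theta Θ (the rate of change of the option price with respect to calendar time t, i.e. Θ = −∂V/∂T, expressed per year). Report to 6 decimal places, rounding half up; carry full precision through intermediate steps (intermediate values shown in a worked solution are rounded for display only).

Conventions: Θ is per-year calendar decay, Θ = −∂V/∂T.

σ√T = 0.4319·√1.2863 = 0.489840
d₁ = (ln(S/K) + (r+σ²/2)T) / (σ√T) = (ln(98.9/95.08) + (0.0239+0.4319²/2)·1.2863) / 0.489840 = (0.039391 + 0.150714) / 0.489840 = 0.388096
d₂ = d₁ − σ√T = 0.388096 − 0.489840 = -0.101744
e^{−rT} = 0.969725
N(−d₁) = 0.348973,  N(−d₂) = 0.540520
Put price V = K·e^{−rT}·N(−d₂) − S·N(−d₁) = 49.836760 − 34.513391 = 15.323368
φ(d₁) = (1/√(2π))·e^{−d₁²/2} = 0.370002
Θ = −S·φ(d₁)·σ/(2√T) + r·K·e^{−rT}·N(−d₂) = −6.967582 + 1.191099 = -5.776483

price = 15.323368
Θ = -5.776483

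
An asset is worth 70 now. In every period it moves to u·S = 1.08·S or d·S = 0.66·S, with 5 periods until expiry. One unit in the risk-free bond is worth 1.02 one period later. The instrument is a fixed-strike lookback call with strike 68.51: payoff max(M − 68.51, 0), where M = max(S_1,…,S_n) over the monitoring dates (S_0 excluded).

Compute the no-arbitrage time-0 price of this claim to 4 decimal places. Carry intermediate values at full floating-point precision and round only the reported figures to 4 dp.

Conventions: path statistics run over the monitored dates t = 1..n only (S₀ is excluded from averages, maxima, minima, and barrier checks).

Under the martingale measure an up-move has probability p* = 0.8571; value the claim as the probability-weighted average of per-path payoffs, discounted 5 periods at R = 1.02.
Enumerate all 2^5 = 32 price paths (U = up ×1.08, D = down ×0.66); each path with k up-moves has probability p*^k·(1−p*)^(5−k).
DDDDD: M=46.2000, payoff=0.0000, prob=0.000059
UDDDD: M=75.6000, payoff=7.0900, prob=0.000357
DUDDD: M=49.8960, payoff=0.0000, prob=0.000357
UUDDD: M=81.6480, payoff=13.1380, prob=0.002142
DDUDD: M=46.2000, payoff=0.0000, prob=0.000357
UDUDD: M=75.6000, payoff=7.0900, prob=0.002142
DUUDD: M=53.8877, payoff=0.0000, prob=0.002142
UUUDD: M=88.1798, payoff=19.6698, prob=0.012852
DDDUD: M=46.2000, payoff=0.0000, prob=0.000357
UDDUD: M=75.6000, payoff=7.0900, prob=0.002142
DUDUD: M=49.8960, payoff=0.0000, prob=0.002142
UUDUD: M=81.6480, payoff=13.1380, prob=0.012852
DDUUD: M=46.2000, payoff=0.0000, prob=0.002142
UDUUD: M=75.6000, payoff=7.0900, prob=0.012852
DUUUD: M=58.1987, payoff=0.0000, prob=0.012852
UUUUD: M=95.2342, payoff=26.7242, prob=0.077111
DDDDU: M=46.2000, payoff=0.0000, prob=0.000357
UDDDU: M=75.6000, payoff=7.0900, prob=0.002142
DUDDU: M=49.8960, payoff=0.0000, prob=0.002142
UUDDU: M=81.6480, payoff=13.1380, prob=0.012852
DDUDU: M=46.2000, payoff=0.0000, prob=0.002142
UDUDU: M=75.6000, payoff=7.0900, prob=0.012852
DUUDU: M=53.8877, payoff=0.0000, prob=0.012852
UUUDU: M=88.1798, payoff=19.6698, prob=0.077111
DDDUU: M=46.2000, payoff=0.0000, prob=0.002142
UDDUU: M=75.6000, payoff=7.0900, prob=0.012852
DUDUU: M=49.8960, payoff=0.0000, prob=0.012852
UUDUU: M=81.6480, payoff=13.1380, prob=0.077111
DDUUU: M=46.2000, payoff=0.0000, prob=0.012852
UDUUU: M=75.6000, payoff=7.0900, prob=0.077111
DUUUU: M=62.8546, payoff=0.0000, prob=0.077111
UUUUU: M=102.8530, payoff=34.3430, prob=0.462664
Price = Σ prob·payoff / R^5 = 21.966618 / 1.104081 = 19.8958

price = 19.8958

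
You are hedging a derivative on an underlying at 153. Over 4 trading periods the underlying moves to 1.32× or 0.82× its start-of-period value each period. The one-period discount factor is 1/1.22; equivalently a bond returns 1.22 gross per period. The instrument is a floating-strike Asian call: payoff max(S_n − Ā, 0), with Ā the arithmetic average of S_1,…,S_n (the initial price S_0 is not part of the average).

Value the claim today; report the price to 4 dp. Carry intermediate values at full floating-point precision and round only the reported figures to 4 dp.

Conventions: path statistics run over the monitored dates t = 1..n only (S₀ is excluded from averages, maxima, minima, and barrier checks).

Under the martingale measure an up-move has probability p* = 0.8000; value the claim as the probability-weighted average of per-path payoffs, discounted 4 periods at R = 1.22.
Enumerate all 2^4 = 16 price paths (U = up ×1.32, D = down ×0.82); each path with k up-moves has probability p*^k·(1−p*)^(4−k).
DDDD: Ā=95.4678, payoff=0.0000, prob=0.001600
UDDD: Ā=153.6798, payoff=0.0000, prob=0.006400
DUDD: Ā=134.5548, payoff=0.0000, prob=0.006400
UUDD: Ā=216.6005, payoff=0.0000, prob=0.025600
DDUD: Ā=118.8723, payoff=0.0000, prob=0.006400
UDUD: Ā=191.3555, payoff=0.0000, prob=0.025600
DUUD: Ā=172.2305, payoff=7.0227, prob=0.025600
UUUD: Ā=277.2491, payoff=11.3049, prob=0.102400
DDDU: Ā=106.0127, payoff=5.3416, prob=0.006400
UDDU: Ā=170.6546, payoff=8.5986, prob=0.025600
DUDU: Ā=151.5296, payoff=27.7236, prob=0.025600
UUDU: Ā=243.9257, payoff=44.6283, prob=0.102400
DDUU: Ā=135.8471, payoff=43.4061, prob=0.025600
UDUU: Ā=218.6807, payoff=69.8733, prob=0.102400
DUUU: Ā=199.5557, payoff=88.9983, prob=0.102400
UUUU: Ā=321.2360, payoff=143.2656, prob=0.409600
Price = Σ prob·payoff / R^4 = 82.932614 / 2.215335 = 37.4357

price = 37.4357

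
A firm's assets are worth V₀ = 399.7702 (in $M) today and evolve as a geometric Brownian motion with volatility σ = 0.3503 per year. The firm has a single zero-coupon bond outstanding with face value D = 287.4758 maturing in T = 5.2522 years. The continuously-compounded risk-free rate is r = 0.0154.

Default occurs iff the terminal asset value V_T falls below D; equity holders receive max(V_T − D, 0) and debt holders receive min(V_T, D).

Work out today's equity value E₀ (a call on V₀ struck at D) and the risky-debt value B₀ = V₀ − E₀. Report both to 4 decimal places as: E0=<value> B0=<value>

E0=183.3614 B0=216.4088

Work the structural quantities from V₀ = 399.7702 against face 287.4758:
d₁ = [ln(V₀/D) + (r + σ²/2)T] / (σ√T)
   = [ln(399.7702/287.4758) + (0.0154 + 0.5·0.3503²)·5.2522] / (0.3503·√5.2522)
   = [0.329751 + 0.403133] / 0.802806 = 0.912903
d₂ = d₁ − σ√T = 0.912903 − 0.802806 = 0.110096
N(d₁) = 0.819353,  N(d₂) = 0.543834,  e^(−rT) = 0.922301
E₀ = V₀·N(d₁) − D·e^(−rT)·N(d₂)
   = 399.7702·0.819353 − 287.4758·0.922301·0.543834 = 183.361403
B₀ = V₀ − E₀ = 399.7702 − 183.361403 = 216.408797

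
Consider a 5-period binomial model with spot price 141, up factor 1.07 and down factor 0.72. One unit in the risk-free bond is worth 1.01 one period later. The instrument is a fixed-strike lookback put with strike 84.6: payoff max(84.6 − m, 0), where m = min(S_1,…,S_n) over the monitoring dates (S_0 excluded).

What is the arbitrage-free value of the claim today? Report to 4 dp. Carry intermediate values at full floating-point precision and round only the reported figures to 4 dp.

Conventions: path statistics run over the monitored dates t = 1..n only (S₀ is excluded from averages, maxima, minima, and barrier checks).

price = 1.4549

Set p* = 0.8286 (from d < R < u); the path-dependent value is the discounted p*-expectation over all price paths.
Enumerate all 2^5 = 32 price paths (U = up ×1.07, D = down ×0.72); each path with k up-moves has probability p*^k·(1−p*)^(5−k).
DDDDD: m=27.2823, payoff=57.3177, prob=0.000148
UDDDD: m=40.5446, payoff=44.0554, prob=0.000716
DUDDD: m=40.5446, payoff=44.0554, prob=0.000716
UUDDD: m=60.2538, payoff=24.3462, prob=0.003459
DDUDD: m=40.5446, payoff=44.0554, prob=0.000716
UDUDD: m=60.2538, payoff=24.3462, prob=0.003459
DUUDD: m=60.2538, payoff=24.3462, prob=0.003459
UUUDD: m=89.5438, payoff=0.0000, prob=0.016717
DDDUD: m=40.5446, payoff=44.0554, prob=0.000716
UDDUD: m=60.2538, payoff=24.3462, prob=0.003459
DUDUD: m=60.2538, payoff=24.3462, prob=0.003459
UUDUD: m=89.5438, payoff=0.0000, prob=0.016717
DDUUD: m=60.2538, payoff=24.3462, prob=0.003459
UDUUD: m=89.5438, payoff=0.0000, prob=0.016717
DUUUD: m=89.5438, payoff=0.0000, prob=0.016717
UUUUD: m=133.0720, payoff=0.0000, prob=0.080798
DDDDU: m=37.8921, payoff=46.7079, prob=0.000716
UDDDU: m=56.3119, payoff=28.2881, prob=0.003459
DUDDU: m=56.3119, payoff=28.2881, prob=0.003459
UUDDU: m=83.6858, payoff=0.9142, prob=0.016717
DDUDU: m=56.3119, payoff=28.2881, prob=0.003459
UDUDU: m=83.6858, payoff=0.9142, prob=0.016717
DUUDU: m=83.6858, payoff=0.9142, prob=0.016717
UUUDU: m=124.3664, payoff=0.0000, prob=0.080798
DDDUU: m=52.6280, payoff=31.9720, prob=0.003459
UDDUU: m=78.2110, payoff=6.3890, prob=0.016717
DUDUU: m=78.2110, payoff=6.3890, prob=0.016717
UUDUU: m=116.2302, payoff=0.0000, prob=0.080798
DDUUU: m=73.0944, payoff=11.5056, prob=0.016717
UDUUU: m=108.6264, payoff=0.0000, prob=0.080798
DUUUU: m=101.5200, payoff=0.0000, prob=0.080798
UUUUU: m=150.8700, payoff=0.0000, prob=0.390526
Price = Σ prob·payoff / R^5 = 1.529140 / 1.051010 = 1.4549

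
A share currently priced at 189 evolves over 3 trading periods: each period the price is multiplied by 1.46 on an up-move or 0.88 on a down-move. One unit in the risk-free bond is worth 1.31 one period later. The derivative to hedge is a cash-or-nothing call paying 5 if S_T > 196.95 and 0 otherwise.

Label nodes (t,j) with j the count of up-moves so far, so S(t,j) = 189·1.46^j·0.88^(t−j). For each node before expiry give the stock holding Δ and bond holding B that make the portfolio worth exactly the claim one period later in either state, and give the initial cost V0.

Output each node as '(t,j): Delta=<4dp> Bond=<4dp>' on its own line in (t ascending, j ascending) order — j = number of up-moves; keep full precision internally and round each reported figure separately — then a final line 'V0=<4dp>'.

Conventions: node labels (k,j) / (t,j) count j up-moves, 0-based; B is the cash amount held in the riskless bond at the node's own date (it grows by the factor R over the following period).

Since d<R<u, set p* = (R−d)/(u−d) = 0.7414; price each node as the discounted p*-expectation of its children.
Terminal payoffs: V(3,0)=0.0000, V(3,1)=5.0000, V(3,2)=5.0000, V(3,3)=5.0000
  t=2,j=0: stock 146.3616 → up 213.6879 (V=5.0000), down 128.7982 (V=0.0000). Price 2.8297; hedge Δ=0.0589, bond B=-5.7910.
  t=2,j=1: stock 242.8272 → up 354.5277 (V=5.0000), down 213.6879 (V=5.0000). Price 3.8168; hedge Δ=0.0000, bond B=3.8168.
  t=2,j=2: stock 402.8724 → up 588.1937 (V=5.0000), down 354.5277 (V=5.0000). Price 3.8168; hedge Δ=0.0000, bond B=3.8168.
  t=1,j=0: stock 166.3200 → up 242.8272 (V=3.8168), down 146.3616 (V=2.8297). Price 2.7187; hedge Δ=0.0102, bond B=1.0168.
  t=1,j=1: stock 275.9400 → up 402.8724 (V=3.8168), down 242.8272 (V=3.8168). Price 2.9136; hedge Δ=0.0000, bond B=2.9136.
  t=0,j=0: stock 189.0000 → up 275.9400 (V=2.9136), down 166.3200 (V=2.7187). Price 2.1856; hedge Δ=0.0018, bond B=1.8496.
Sanity check at the root: Δ(0,0)·S0 + B(0,0) reproduces V0 = 2.1856.

(0,0): Delta=0.0018 Bond=1.8496
(1,0): Delta=0.0102 Bond=1.0168
(1,1): Delta=0.0000 Bond=2.9136
(2,0): Delta=0.0589 Bond=-5.7910
(2,1): Delta=0.0000 Bond=3.8168
(2,2): Delta=0.0000 Bond=3.8168
V0=2.1856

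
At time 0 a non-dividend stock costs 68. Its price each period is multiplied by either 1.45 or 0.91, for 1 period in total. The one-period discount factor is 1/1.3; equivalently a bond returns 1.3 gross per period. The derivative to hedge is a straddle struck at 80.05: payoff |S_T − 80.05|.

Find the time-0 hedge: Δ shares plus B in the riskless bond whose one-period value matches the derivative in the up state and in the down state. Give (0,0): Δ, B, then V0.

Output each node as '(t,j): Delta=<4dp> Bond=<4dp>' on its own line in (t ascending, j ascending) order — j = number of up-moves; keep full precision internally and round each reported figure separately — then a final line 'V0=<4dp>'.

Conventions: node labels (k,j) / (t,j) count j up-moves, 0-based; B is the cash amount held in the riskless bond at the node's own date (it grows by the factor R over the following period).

(0,0): Delta=0.0103 Bond=13.4843
V0=14.1880

No-arbitrage ⇒ martingale measure with p* = (R−d)/(u−d) = 0.7222.
Terminal payoffs: V(1,0)=18.1700, V(1,1)=18.5500
Node (0,0) S=68.0000: V=(p*·18.5500+(1−p*)·18.1700)/1.3=14.1880; Δ=(18.5500−18.1700)/(98.6000−61.8800)=0.0103; B=V−Δ·S=13.4843
As a check, the time-0 holding Δ(0,0)·S0 + B(0,0) comes to 14.1880 — exactly V0.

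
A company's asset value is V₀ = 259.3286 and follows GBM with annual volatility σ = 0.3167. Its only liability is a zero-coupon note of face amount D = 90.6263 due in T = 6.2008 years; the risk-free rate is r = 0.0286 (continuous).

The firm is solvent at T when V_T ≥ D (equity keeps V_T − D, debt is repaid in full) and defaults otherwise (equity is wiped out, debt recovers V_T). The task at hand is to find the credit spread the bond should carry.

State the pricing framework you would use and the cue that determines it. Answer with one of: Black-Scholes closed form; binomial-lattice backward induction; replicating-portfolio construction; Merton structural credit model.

Key observation: a levered firm with one bullet debt due at 6.2008 years is the canonical structural-credit setup: equity is a call on the firm's assets struck at the face value.

framework: Merton structural credit model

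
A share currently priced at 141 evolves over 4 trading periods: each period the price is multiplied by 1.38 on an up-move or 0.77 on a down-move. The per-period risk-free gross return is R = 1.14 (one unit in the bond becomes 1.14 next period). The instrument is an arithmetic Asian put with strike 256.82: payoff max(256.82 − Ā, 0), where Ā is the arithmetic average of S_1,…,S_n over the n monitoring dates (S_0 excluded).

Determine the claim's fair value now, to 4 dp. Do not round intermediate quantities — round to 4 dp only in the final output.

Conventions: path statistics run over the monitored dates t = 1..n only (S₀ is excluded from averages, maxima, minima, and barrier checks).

price = 42.5288

Risk-neutral up-probability p* = (R−d)/(u−d) = (1.14−0.77)/(1.38−0.77) = 0.6066; the claim prices as the p*-weighted sum of path payoffs discounted by R^4.
Enumerate all 2^4 = 16 price paths (U = up ×1.38, D = down ×0.77); each path with k up-moves has probability p*^k·(1−p*)^(4−k).
DDDD: Ā=76.5265, payoff=180.2935, prob=0.023962
UDDD: Ā=137.1513, payoff=119.6687, prob=0.036942
DUDD: Ā=115.6488, payoff=141.1712, prob=0.036942
UUDD: Ā=207.2667, payoff=49.5533, prob=0.056952
DDUD: Ā=99.0919, payoff=157.7281, prob=0.036942
UDUD: Ā=177.5933, payoff=79.2267, prob=0.056952
DUUD: Ā=156.0908, payoff=100.7292, prob=0.056952
UUUD: Ā=279.7471, payoff=0.0000, prob=0.087801
DDDU: Ā=86.3431, payoff=170.4769, prob=0.036942
UDDU: Ā=154.7447, payoff=102.0753, prob=0.056952
DUDU: Ā=133.2422, payoff=123.5778, prob=0.056952
UUDU: Ā=238.7977, payoff=18.0223, prob=0.087801
DDUU: Ā=116.6853, payoff=140.1347, prob=0.056952
UDUU: Ā=209.1243, payoff=47.6957, prob=0.087801
DUUU: Ā=187.6218, payoff=69.1982, prob=0.087801
UUUU: Ā=336.2572, payoff=0.0000, prob=0.135359
Price = Σ prob·payoff / R^4 = 71.829388 / 1.688960 = 42.5288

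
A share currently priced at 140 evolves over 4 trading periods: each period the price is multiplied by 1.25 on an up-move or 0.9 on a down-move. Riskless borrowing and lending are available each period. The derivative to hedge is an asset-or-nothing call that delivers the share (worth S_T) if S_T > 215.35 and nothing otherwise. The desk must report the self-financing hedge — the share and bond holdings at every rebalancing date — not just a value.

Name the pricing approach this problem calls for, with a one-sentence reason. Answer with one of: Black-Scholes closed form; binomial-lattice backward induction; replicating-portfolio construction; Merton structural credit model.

framework: replicating-portfolio construction

Key observation: the deliverable is the dynamic trading strategy on the 4-step tree (spot 140, moves 1.25 and 0.9), so the valuation must go through the node-by-node replicating-portfolio solve.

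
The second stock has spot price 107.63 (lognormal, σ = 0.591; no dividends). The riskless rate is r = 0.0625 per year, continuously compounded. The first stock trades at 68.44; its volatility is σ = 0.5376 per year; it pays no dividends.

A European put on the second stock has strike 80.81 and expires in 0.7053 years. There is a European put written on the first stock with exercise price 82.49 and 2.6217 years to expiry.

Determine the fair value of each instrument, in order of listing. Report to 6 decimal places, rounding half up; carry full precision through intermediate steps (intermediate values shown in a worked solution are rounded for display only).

price(the second stock put K=80.81) = 6.731341
price(the first stock put K=82.49) = 24.102638

[the second stock put K=80.81]
σ√T = 0.591·√0.7053 = 0.496334
d₁ = (ln(S/K) + (r+σ²/2)T) / (σ√T) = (ln(107.63/80.81) + (0.0625+0.591²/2)·0.7053) / 0.496334 = (0.286599 + 0.167255) / 0.496334 = 0.914411
d₂ = d₁ − σ√T = 0.914411 − 0.496334 = 0.418077
e^{−rT} = 0.956876
N(−d₁) = 0.180250,  N(−d₂) = 0.337945
price = K·e^{−rT}·N(−d₂) − S·N(−d₁) = 26.131686 − 19.400345 = 6.731341
[the first stock put K=82.49]
σ√T = 0.5376·√2.6217 = 0.870464
d₁ = (ln(S/K) + (r+σ²/2)T) / (σ√T) = (ln(68.44/82.49) + (0.0625+0.5376²/2)·2.6217) / 0.870464 = (-0.186720 + 0.542710) / 0.870464 = 0.408966
d₂ = d₁ − σ√T = 0.408966 − 0.870464 = -0.461498
e^{−rT} = 0.848864
N(−d₁) = 0.341282,  N(−d₂) = 0.677779
price = K·e^{−rT}·N(−d₂) − S·N(−d₁) = 47.459994 − 23.357356 = 24.102638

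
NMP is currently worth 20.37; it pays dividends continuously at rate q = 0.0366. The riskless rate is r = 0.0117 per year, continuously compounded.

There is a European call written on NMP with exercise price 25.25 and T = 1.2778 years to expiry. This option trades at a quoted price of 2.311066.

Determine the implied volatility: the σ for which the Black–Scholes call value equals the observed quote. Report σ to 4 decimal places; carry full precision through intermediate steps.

At σ = 0.4596 the Black–Scholes value reproduces the quote:
σ√T = 0.4596·√1.2778 = 0.519531
d₁ = (ln(S/K) + (r−q+σ²/2)T) / (σ√T) = (ln(20.37/25.25) + (0.0117−0.0366+0.4596²/2)·1.2778) / 0.519531 = (-0.214763 + 0.103139) / 0.519531 = -0.214855
d₂ = d₁ − σ√T = -0.214855 − 0.519531 = -0.734386
e^{−rT} = 0.985161
e^{−qT} = 0.954309
N(d₁) = 0.414940,  N(d₂) = 0.231357
V = S·e^{−qT}·N(d₁) − K·e^{−rT}·N(d₂) = 8.066137 − 5.755071 = 2.311066 (equal to the quote); since ∂V/∂σ > 0 for all σ, the implied volatility is unique

sigma = 0.4596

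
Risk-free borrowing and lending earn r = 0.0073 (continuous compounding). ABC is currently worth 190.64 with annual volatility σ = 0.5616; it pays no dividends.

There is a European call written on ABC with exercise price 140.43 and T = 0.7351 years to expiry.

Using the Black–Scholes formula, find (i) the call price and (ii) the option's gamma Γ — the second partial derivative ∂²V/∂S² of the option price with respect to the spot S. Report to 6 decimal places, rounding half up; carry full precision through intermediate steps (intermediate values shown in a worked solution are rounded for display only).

price = 63.056819
Γ = 0.002933

σ√T = 0.5616·√0.7351 = 0.481504
d₁ = (ln(S/K) + (r+σ²/2)T) / (σ√T) = (ln(190.64/140.43) + (0.0073+0.5616²/2)·0.7351) / 0.481504 = (0.305678 + 0.121290) / 0.481504 = 0.886736
d₂ = d₁ − σ√T = 0.886736 − 0.481504 = 0.405231
e^{−rT} = 0.994648
N(d₁) = 0.812389,  N(d₂) = 0.657346
Call price V = S·N(d₁) − K·e^{−rT}·N(d₂) = 154.873914 − 91.817095 = 63.056819
φ(d₁) = (1/√(2π))·e^{−d₁²/2} = 0.269257
Γ = φ(d₁) / (S·σ·√T) = 0.002933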